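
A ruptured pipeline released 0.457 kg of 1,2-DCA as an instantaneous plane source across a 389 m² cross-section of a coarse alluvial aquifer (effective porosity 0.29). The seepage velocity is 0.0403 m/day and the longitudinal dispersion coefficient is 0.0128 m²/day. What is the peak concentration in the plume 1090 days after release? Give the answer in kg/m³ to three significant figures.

The peak of an instantaneous 1D plume sits at x = vt; there the Gaussian factor is 1 and C_max = M/(n_e·A·√(4πDt)), where n_e·A is the pore area the mass is dissolved in.
√(4πDt) = √(4π × 0.0128 × 1090) = 13.24 m, so C_max = 0.457/(0.29 × 389 × 13.24) = 0.000306 kg/m³.

0.000306 kg/m³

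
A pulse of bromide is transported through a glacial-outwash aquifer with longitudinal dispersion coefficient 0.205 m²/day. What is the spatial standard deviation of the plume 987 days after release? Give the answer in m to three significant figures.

20.1 m

Dispersive spreading gives a Gaussian with σ² = 2Dt; advection only shifts the center.
σ = √(2 × 0.205 × 987) = 20.1 m.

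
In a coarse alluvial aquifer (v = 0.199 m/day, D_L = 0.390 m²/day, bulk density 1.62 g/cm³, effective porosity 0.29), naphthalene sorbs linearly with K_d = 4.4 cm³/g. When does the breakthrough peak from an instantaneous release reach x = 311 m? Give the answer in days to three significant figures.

Retardation factor R = 1 + ρ_b·K_d/n = 1 + 1.62 × 4.4/0.29 = 25.58.
Sorption retards both mechanisms: v_R = v/R = 0.007780 m/day, D_R = D/R = 0.01525 m²/day.
Peak time from v_R²t² + 2D_R t − x² = 0: t = (√(D_R² + v_R²x²) − D_R)/v_R².
√(D_R² + v_R²x²) = √(0.01525² + 0.007780² × 311²) = 2.420; v_R² = 6.053e-05.
t = (2.420 − 0.01525)/6.053e-05 = 39700 days.

39700 days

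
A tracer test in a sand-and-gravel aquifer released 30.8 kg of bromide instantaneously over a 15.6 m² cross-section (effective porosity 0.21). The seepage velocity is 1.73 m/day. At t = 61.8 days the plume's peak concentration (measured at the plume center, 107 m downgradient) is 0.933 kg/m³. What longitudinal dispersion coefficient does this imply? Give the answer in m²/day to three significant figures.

At the plume center C_max = M/(n_e·A·√(4πDt)), so D = M²/(4πt·(n_e·A·C_max)²).
n_e·A·C_max = 0.21 × 15.6 × 0.933 = 3.057 kg/m.
D = 30.8²/(4π × 61.8 × 3.057²) = 0.131 m²/day.

0.131 m²/day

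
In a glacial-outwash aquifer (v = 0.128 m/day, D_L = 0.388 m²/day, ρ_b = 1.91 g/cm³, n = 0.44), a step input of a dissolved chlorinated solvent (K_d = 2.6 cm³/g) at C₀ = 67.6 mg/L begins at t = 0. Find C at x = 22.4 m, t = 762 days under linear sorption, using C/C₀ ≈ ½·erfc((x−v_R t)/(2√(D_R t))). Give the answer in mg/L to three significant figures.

Retardation factor R = 1 + ρ_b·K_d/n = 1 + 1.91 × 2.6/0.44 = 12.29.
Sorption retards both mechanisms: v_R = v/R = 0.01041 m/day, D_R = D/R = 0.03157 m²/day.
v_R·t = 0.01041 × 762 = 7.93242 m; 2√(D_R t) = 9.809 m; argument = (22.4 − 7.93242)/9.809 = 1.475.
C = C₀ × ½·erfc(1.475) = 67.6 × 0.01849 = 1.25 mg/L.

1.25 mg/L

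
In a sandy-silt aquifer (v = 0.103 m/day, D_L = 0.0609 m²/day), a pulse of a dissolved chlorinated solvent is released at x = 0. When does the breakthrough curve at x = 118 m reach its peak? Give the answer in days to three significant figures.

1140 days

For the 1D instantaneous-source solution, setting ∂C/∂t = 0 at fixed x gives v²t² + 2Dt − x² = 0, so t = (√(D² + v²x²) − D)/v².
√(D² + v²x²) = √(0.0609² + 0.103² × 118²) = 12.15; v² = 0.010609.
t = (12.15 − 0.0609)/0.010609 = 1140 days (vs. the pure-advection estimate x/v = 1150 d).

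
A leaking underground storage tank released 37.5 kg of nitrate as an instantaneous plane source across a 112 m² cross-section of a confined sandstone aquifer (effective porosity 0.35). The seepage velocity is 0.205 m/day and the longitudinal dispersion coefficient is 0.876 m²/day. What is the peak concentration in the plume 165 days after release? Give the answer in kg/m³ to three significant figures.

0.0224 kg/m³

The peak of an instantaneous 1D plume sits at x = vt; there the Gaussian factor is 1 and C_max = M/(n_e·A·√(4πDt)), where n_e·A is the pore area the mass is dissolved in.
√(4πDt) = √(4π × 0.876 × 165) = 42.62 m, so C_max = 37.5/(0.35 × 112 × 42.62) = 0.0224 kg/m³.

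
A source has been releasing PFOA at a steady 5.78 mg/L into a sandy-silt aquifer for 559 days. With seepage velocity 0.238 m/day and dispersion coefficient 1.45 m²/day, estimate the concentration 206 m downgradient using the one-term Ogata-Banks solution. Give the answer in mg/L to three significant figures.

0.202 mg/L

For a continuous step input, C/C₀ ≈ ½·erfc((x−vt)/(2√(Dt))).
vt = 0.238 × 559 = 133.042 m and 2√(Dt) = 2√(1.45 × 559) = 56.94 m.
Argument (x−vt)/(2√(Dt)) = (206 − 133.042)/56.94 = 1.281; ½·erfc(1.281) = 0.03502.
C = 5.78 × 0.03502 = 0.202 mg/L.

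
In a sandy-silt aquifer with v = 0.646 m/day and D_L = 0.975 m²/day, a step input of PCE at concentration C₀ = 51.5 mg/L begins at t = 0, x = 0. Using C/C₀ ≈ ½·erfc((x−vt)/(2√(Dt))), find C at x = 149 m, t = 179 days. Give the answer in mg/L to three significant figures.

For a continuous step input, C/C₀ ≈ ½·erfc((x−vt)/(2√(Dt))).
vt = 0.646 × 179 = 115.634 m and 2√(Dt) = 2√(0.975 × 179) = 26.42 m.
Argument (x−vt)/(2√(Dt)) = (149 − 115.634)/26.42 = 1.263; ½·erfc(1.263) = 0.03704.
C = 51.5 × 0.03704 = 1.91 mg/L.

1.91 mg/L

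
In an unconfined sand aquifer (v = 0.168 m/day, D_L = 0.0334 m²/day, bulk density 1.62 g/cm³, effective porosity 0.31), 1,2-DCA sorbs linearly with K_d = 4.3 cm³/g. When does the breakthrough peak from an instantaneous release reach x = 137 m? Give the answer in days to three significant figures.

19100 days

Retardation factor R = 1 + ρ_b·K_d/n = 1 + 1.62 × 4.3/0.31 = 23.47.
Sorption retards both mechanisms: v_R = v/R = 0.007158 m/day, D_R = D/R = 0.001423 m²/day.
Peak time from v_R²t² + 2D_R t − x² = 0: t = (√(D_R² + v_R²x²) − D_R)/v_R².
√(D_R² + v_R²x²) = √(0.001423² + 0.007158² × 137²) = 0.9806; v_R² = 5.124e-05.
t = (0.9806 − 0.001423)/5.124e-05 = 19100 days.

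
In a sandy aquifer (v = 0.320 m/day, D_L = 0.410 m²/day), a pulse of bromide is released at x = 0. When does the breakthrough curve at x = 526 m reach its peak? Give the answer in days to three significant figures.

1640 days

For the 1D instantaneous-source solution, setting ∂C/∂t = 0 at fixed x gives v²t² + 2Dt − x² = 0, so t = (√(D² + v²x²) − D)/v².
√(D² + v²x²) = √(0.410² + 0.320² × 526²) = 168.3; v² = 0.1024.
t = (168.3 − 0.410)/0.1024 = 1640 days (vs. the pure-advection estimate x/v = 1640 d).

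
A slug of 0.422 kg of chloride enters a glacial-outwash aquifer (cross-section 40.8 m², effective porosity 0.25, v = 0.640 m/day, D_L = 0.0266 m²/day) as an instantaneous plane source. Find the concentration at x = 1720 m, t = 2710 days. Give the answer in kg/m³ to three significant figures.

For an instantaneous plane source, C(x,t) = M/(n_e·A·√(4πDt)) · exp(−(x−vt)²/(4Dt)), with n_e·A the pore (flow) area.
Plume center vt = 0.640 × 2710 = 1734.4 m, so the well at 1720 m is 14.4 m upgradient of the peak.
√(4πDt) = 30.10 m, giving peak height M/(n_e·A·√(4πDt)) = 0.422/(0.25 × 40.8 × 30.10) = 0.001375 kg/m³.
(x−vt)²/(4Dt) = (-14.4)²/(4 × 0.0266 × 2710) = 0.7191; exp(−0.7191) = 0.4872.
C = 0.001375 × 0.4872 = 0.000670 kg/m³.

0.000670 kg/m³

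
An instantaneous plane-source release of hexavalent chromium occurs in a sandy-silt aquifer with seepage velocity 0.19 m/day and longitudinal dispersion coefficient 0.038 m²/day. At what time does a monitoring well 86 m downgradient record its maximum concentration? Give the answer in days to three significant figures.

452 days

For the 1D instantaneous-source solution, setting ∂C/∂t = 0 at fixed x gives v²t² + 2Dt − x² = 0, so t = (√(D² + v²x²) − D)/v².
√(D² + v²x²) = √(0.038² + 0.19² × 86²) = 16.34; v² = 0.0361.
t = (16.34 − 0.038)/0.0361 = 452 days (vs. the pure-advection estimate x/v = 453 d).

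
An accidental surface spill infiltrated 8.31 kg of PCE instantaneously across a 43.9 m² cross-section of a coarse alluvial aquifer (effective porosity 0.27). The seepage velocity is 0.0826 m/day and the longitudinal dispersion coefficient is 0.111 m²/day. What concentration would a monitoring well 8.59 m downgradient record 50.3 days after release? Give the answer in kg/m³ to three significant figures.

For an instantaneous plane source, C(x,t) = M/(n_e·A·√(4πDt)) · exp(−(x−vt)²/(4Dt)), with n_e·A the pore (flow) area.
Plume center vt = 0.0826 × 50.3 = 4.15478 m, so the well at 8.59 m is 4.43522 m downgradient of the peak.
√(4πDt) = 8.376 m, giving peak height M/(n_e·A·√(4πDt)) = 8.31/(0.27 × 43.9 × 8.376) = 0.08370 kg/m³.
(x−vt)²/(4Dt) = (4.43522)²/(4 × 0.111 × 50.3) = 0.8808; exp(−0.8808) = 0.4145.
C = 0.08370 × 0.4145 = 0.0347 kg/m³.

0.0347 kg/m³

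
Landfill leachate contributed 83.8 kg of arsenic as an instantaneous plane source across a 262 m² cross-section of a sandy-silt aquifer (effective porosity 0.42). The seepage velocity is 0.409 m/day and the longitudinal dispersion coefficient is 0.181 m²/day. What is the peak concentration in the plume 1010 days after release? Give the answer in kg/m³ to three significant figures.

The peak of an instantaneous 1D plume sits at x = vt; there the Gaussian factor is 1 and C_max = M/(n_e·A·√(4πDt)), where n_e·A is the pore area the mass is dissolved in.
√(4πDt) = √(4π × 0.181 × 1010) = 47.93 m, so C_max = 83.8/(0.42 × 262 × 47.93) = 0.0159 kg/m³.

0.0159 kg/m³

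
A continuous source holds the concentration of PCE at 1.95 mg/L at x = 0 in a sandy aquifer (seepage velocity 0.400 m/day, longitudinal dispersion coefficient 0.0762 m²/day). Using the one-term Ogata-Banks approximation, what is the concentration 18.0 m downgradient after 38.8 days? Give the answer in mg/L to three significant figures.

For a continuous step input, C/C₀ ≈ ½·erfc((x−vt)/(2√(Dt))).
vt = 0.400 × 38.8 = 15.52 m and 2√(Dt) = 2√(0.0762 × 38.8) = 3.439 m.
Argument (x−vt)/(2√(Dt)) = (18.0 − 15.52)/3.439 = 0.7211; ½·erfc(0.7211) = 0.1539.
C = 1.95 × 0.1539 = 0.300 mg/L.

0.300 mg/L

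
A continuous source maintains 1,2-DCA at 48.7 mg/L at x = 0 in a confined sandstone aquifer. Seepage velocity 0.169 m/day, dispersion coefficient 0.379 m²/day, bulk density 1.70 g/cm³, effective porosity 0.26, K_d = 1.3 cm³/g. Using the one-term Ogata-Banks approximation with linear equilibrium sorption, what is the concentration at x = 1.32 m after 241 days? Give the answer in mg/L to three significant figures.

36.6 mg/L

Retardation factor R = 1 + ρ_b·K_d/n = 1 + 1.70 × 1.3/0.26 = 9.500.
Sorption retards both mechanisms: v_R = v/R = 0.01779 m/day, D_R = D/R = 0.03989 m²/day.
v_R·t = 0.01779 × 241 = 4.28739 m; 2√(D_R t) = 6.201 m; argument = (1.32 − 4.28739)/6.201 = -0.4785.
C = C₀ × ½·erfc(-0.4785) = 48.7 × 0.7507 = 36.6 mg/L.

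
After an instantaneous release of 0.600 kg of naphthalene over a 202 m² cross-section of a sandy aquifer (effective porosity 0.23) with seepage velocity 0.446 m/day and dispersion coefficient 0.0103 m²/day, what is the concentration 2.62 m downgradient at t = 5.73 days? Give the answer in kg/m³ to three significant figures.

For an instantaneous plane source, C(x,t) = M/(n_e·A·√(4πDt)) · exp(−(x−vt)²/(4Dt)), with n_e·A the pore (flow) area.
Plume center vt = 0.446 × 5.73 = 2.55558 m, so the well at 2.62 m is 0.06442 m downgradient of the peak.
√(4πDt) = 0.8612 m, giving peak height M/(n_e·A·√(4πDt)) = 0.600/(0.23 × 202 × 0.8612) = 0.01500 kg/m³.
(x−vt)²/(4Dt) = (0.06442)²/(4 × 0.0103 × 5.73) = 0.01758; exp(−0.01758) = 0.9826.
C = 0.01500 × 0.9826 = 0.0147 kg/m³.

0.0147 kg/m³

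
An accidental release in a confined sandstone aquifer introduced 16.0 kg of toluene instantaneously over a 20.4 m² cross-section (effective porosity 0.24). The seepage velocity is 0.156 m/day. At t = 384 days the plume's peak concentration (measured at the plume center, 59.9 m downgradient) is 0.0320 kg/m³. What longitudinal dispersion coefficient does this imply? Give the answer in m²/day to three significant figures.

At the plume center C_max = M/(n_e·A·√(4πDt)), so D = M²/(4πt·(n_e·A·C_max)²).
n_e·A·C_max = 0.24 × 20.4 × 0.0320 = 0.1567 kg/m.
D = 16.0²/(4π × 384 × 0.1567²) = 2.16 m²/day.

2.16 m²/day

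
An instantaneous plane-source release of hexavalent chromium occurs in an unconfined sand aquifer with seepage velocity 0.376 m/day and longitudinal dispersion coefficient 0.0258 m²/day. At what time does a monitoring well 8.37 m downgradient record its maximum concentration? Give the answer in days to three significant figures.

For the 1D instantaneous-source solution, setting ∂C/∂t = 0 at fixed x gives v²t² + 2Dt − x² = 0, so t = (√(D² + v²x²) − D)/v².
√(D² + v²x²) = √(0.0258² + 0.376² × 8.37²) = 3.147; v² = 0.141376.
t = (3.147 − 0.0258)/0.141376 = 22.1 days (vs. the pure-advection estimate x/v = 22.3 d).

22.1 days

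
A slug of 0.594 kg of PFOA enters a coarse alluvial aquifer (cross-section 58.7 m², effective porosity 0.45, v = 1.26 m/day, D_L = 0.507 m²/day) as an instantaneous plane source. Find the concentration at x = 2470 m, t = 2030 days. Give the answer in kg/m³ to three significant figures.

For an instantaneous plane source, C(x,t) = M/(n_e·A·√(4πDt)) · exp(−(x−vt)²/(4Dt)), with n_e·A the pore (flow) area.
Plume center vt = 1.26 × 2030 = 2557.8 m, so the well at 2470 m is 87.8 m upgradient of the peak.
√(4πDt) = 113.7 m, giving peak height M/(n_e·A·√(4πDt)) = 0.594/(0.45 × 58.7 × 113.7) = 0.0001978 kg/m³.
(x−vt)²/(4Dt) = (-87.8)²/(4 × 0.507 × 2030) = 1.873; exp(−1.873) = 0.1537.
C = 0.0001978 × 0.1537 = 3.04e-05 kg/m³.

3.04e-05 kg/m³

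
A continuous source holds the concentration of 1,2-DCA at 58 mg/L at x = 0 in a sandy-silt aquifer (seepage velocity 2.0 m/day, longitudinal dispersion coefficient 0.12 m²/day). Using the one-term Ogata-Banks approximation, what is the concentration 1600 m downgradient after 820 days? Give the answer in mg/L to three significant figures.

For a continuous step input, C/C₀ ≈ ½·erfc((x−vt)/(2√(Dt))).
vt = 2.0 × 820 = 1640 m and 2√(Dt) = 2√(0.12 × 820) = 19.84 m.
Argument (x−vt)/(2√(Dt)) = (1600 − 1640)/19.84 = -2.016; ½·erfc(-2.016) = 0.9978.
C = 58 × 0.9978 = 57.9 mg/L.

57.9 mg/L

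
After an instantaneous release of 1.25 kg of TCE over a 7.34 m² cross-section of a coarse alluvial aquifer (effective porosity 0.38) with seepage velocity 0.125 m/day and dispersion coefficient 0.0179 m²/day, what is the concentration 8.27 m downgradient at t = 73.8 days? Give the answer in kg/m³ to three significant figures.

For an instantaneous plane source, C(x,t) = M/(n_e·A·√(4πDt)) · exp(−(x−vt)²/(4Dt)), with n_e·A the pore (flow) area.
Plume center vt = 0.125 × 73.8 = 9.225 m, so the well at 8.27 m is 0.955 m upgradient of the peak.
√(4πDt) = 4.074 m, giving peak height M/(n_e·A·√(4πDt)) = 1.25/(0.38 × 7.34 × 4.074) = 0.1100 kg/m³.
(x−vt)²/(4Dt) = (-0.955)²/(4 × 0.0179 × 73.8) = 0.1726; exp(−0.1726) = 0.8415.
C = 0.1100 × 0.8415 = 0.0926 kg/m³.

0.0926 kg/m³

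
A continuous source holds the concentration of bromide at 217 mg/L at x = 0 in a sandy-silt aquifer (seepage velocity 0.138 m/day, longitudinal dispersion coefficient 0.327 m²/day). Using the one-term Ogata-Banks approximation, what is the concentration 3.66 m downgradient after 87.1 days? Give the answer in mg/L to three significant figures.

188 mg/L

For a continuous step input, C/C₀ ≈ ½·erfc((x−vt)/(2√(Dt))).
vt = 0.138 × 87.1 = 12.0198 m and 2√(Dt) = 2√(0.327 × 87.1) = 10.67 m.
Argument (x−vt)/(2√(Dt)) = (3.66 − 12.0198)/10.67 = -0.7835; ½·erfc(-0.7835) = 0.8661.
C = 217 × 0.8661 = 188 mg/L.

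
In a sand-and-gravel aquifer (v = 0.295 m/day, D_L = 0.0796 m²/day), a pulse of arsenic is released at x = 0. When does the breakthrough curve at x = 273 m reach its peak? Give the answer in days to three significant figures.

For the 1D instantaneous-source solution, setting ∂C/∂t = 0 at fixed x gives v²t² + 2Dt − x² = 0, so t = (√(D² + v²x²) − D)/v².
√(D² + v²x²) = √(0.0796² + 0.295² × 273²) = 80.54; v² = 0.087025.
t = (80.54 − 0.0796)/0.087025 = 925 days (vs. the pure-advection estimate x/v = 925 d).

925 days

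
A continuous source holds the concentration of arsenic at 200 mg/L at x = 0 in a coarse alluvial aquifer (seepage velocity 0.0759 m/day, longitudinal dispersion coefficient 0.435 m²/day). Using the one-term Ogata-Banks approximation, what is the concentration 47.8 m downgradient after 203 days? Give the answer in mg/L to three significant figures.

1.48 mg/L

For a continuous step input, C/C₀ ≈ ½·erfc((x−vt)/(2√(Dt))).
vt = 0.0759 × 203 = 15.4077 m and 2√(Dt) = 2√(0.435 × 203) = 18.79 m.
Argument (x−vt)/(2√(Dt)) = (47.8 − 15.4077)/18.79 = 1.724; ½·erfc(1.724) = 0.007382.
C = 200 × 0.007382 = 1.48 mg/L.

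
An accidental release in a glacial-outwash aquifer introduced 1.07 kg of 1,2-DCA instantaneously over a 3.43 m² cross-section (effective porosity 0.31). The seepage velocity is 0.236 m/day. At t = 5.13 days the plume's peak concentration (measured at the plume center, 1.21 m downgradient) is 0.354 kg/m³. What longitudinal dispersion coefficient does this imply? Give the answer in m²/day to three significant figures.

At the plume center C_max = M/(n_e·A·√(4πDt)), so D = M²/(4πt·(n_e·A·C_max)²).
n_e·A·C_max = 0.31 × 3.43 × 0.354 = 0.3764 kg/m.
D = 1.07²/(4π × 5.13 × 0.3764²) = 0.125 m²/day.

0.125 m²/day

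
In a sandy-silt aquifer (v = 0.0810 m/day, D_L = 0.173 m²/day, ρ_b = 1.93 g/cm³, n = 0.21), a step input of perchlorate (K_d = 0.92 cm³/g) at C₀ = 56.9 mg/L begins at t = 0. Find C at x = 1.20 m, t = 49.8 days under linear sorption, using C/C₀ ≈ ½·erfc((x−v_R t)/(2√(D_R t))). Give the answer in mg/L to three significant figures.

Retardation factor R = 1 + ρ_b·K_d/n = 1 + 1.93 × 0.92/0.21 = 9.455.
Sorption retards both mechanisms: v_R = v/R = 0.008567 m/day, D_R = D/R = 0.01830 m²/day.
v_R·t = 0.008567 × 49.8 = 0.4266366 m; 2√(D_R t) = 1.909 m; argument = (1.20 − 0.4266366)/1.909 = 0.4051.
C = C₀ × ½·erfc(0.4051) = 56.9 × 0.2834 = 16.1 mg/L.

16.1 mg/L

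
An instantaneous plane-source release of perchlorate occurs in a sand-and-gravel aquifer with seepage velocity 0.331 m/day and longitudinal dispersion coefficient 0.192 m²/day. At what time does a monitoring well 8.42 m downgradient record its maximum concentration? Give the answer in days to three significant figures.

For the 1D instantaneous-source solution, setting ∂C/∂t = 0 at fixed x gives v²t² + 2Dt − x² = 0, so t = (√(D² + v²x²) − D)/v².
√(D² + v²x²) = √(0.192² + 0.331² × 8.42²) = 2.794; v² = 0.109561.
t = (2.794 − 0.192)/0.109561 = 23.7 days (vs. the pure-advection estimate x/v = 25.4 d).

23.7 days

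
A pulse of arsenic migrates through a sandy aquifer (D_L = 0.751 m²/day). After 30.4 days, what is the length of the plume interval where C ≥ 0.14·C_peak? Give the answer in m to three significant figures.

The plume is Gaussian with σ = √(2Dt) = √(2 × 0.751 × 30.4) = 6.757 m.
C/C_peak = exp(−Δx²/(2σ²)) = 0.14 ⇒ Δx = σ·√(−2 ln 0.14) = 6.757 × 1.983 = 13.40 m.
Width = 2Δx = 26.8 m.

26.8 m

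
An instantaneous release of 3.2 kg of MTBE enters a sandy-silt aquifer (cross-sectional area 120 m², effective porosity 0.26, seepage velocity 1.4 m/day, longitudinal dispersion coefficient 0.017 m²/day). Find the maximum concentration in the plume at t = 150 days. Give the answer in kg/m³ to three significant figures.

The peak of an instantaneous 1D plume sits at x = vt; there the Gaussian factor is 1 and C_max = M/(n_e·A·√(4πDt)), where n_e·A is the pore area the mass is dissolved in.
√(4πDt) = √(4π × 0.017 × 150) = 5.661 m, so C_max = 3.2/(0.26 × 120 × 5.661) = 0.0181 kg/m³.

0.0181 kg/m³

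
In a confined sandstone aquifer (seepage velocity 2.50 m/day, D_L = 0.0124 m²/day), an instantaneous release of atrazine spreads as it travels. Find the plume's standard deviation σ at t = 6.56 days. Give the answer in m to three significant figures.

Dispersive spreading gives a Gaussian with σ² = 2Dt; advection only shifts the center.
σ = √(2 × 0.0124 × 6.56) = 0.403 m.

0.403 m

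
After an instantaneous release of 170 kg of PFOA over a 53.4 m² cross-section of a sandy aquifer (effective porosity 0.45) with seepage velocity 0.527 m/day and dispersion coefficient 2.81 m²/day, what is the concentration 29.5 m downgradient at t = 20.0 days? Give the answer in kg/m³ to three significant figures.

0.0538 kg/m³

For an instantaneous plane source, C(x,t) = M/(n_e·A·√(4πDt)) · exp(−(x−vt)²/(4Dt)), with n_e·A the pore (flow) area.
Plume center vt = 0.527 × 20.0 = 10.54 m, so the well at 29.5 m is 18.96 m downgradient of the peak.
√(4πDt) = 26.57 m, giving peak height M/(n_e·A·√(4πDt)) = 170/(0.45 × 53.4 × 26.57) = 0.2663 kg/m³.
(x−vt)²/(4Dt) = (18.96)²/(4 × 2.81 × 20.0) = 1.599; exp(−1.599) = 0.2021.
C = 0.2663 × 0.2021 = 0.0538 kg/m³.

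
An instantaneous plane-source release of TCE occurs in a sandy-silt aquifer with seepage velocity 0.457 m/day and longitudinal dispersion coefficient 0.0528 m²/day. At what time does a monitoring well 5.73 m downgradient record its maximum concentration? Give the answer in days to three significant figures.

For the 1D instantaneous-source solution, setting ∂C/∂t = 0 at fixed x gives v²t² + 2Dt − x² = 0, so t = (√(D² + v²x²) − D)/v².
√(D² + v²x²) = √(0.0528² + 0.457² × 5.73²) = 2.619; v² = 0.208849.
t = (2.619 − 0.0528)/0.208849 = 12.3 days (vs. the pure-advection estimate x/v = 12.5 d).

12.3 days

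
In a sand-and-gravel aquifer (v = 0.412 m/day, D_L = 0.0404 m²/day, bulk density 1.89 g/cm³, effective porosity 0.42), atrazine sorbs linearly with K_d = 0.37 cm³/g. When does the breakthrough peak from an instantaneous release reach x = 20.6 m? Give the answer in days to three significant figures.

Retardation factor R = 1 + ρ_b·K_d/n = 1 + 1.89 × 0.37/0.42 = 2.665.
Sorption retards both mechanisms: v_R = v/R = 0.1546 m/day, D_R = D/R = 0.01516 m²/day.
Peak time from v_R²t² + 2D_R t − x² = 0: t = (√(D_R² + v_R²x²) − D_R)/v_R².
√(D_R² + v_R²x²) = √(0.01516² + 0.1546² × 20.6²) = 3.185; v_R² = 0.02390.
t = (3.185 − 0.01516)/0.02390 = 133 days.

133 days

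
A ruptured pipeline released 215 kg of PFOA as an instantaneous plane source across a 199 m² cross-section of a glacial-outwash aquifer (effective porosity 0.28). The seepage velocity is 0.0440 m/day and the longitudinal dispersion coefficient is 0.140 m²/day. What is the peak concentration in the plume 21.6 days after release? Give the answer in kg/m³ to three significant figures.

0.626 kg/m³

The peak of an instantaneous 1D plume sits at x = vt; there the Gaussian factor is 1 and C_max = M/(n_e·A·√(4πDt)), where n_e·A is the pore area the mass is dissolved in.
√(4πDt) = √(4π × 0.140 × 21.6) = 6.164 m, so C_max = 215/(0.28 × 199 × 6.164) = 0.626 kg/m³.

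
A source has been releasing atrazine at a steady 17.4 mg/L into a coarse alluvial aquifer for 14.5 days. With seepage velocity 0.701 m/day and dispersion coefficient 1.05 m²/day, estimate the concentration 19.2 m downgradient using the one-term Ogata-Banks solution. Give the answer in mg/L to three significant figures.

0.883 mg/L

For a continuous step input, C/C₀ ≈ ½·erfc((x−vt)/(2√(Dt))).
vt = 0.701 × 14.5 = 10.1645 m and 2√(Dt) = 2√(1.05 × 14.5) = 7.804 m.
Argument (x−vt)/(2√(Dt)) = (19.2 − 10.1645)/7.804 = 1.158; ½·erfc(1.158) = 0.05075.
C = 17.4 × 0.05075 = 0.883 mg/L.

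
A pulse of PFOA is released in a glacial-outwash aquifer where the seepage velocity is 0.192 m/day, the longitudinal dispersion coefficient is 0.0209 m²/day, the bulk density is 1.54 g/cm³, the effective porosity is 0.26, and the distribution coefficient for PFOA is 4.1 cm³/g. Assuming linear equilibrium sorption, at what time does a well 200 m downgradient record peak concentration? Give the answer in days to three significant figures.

Retardation factor R = 1 + ρ_b·K_d/n = 1 + 1.54 × 4.1/0.26 = 25.28.
Sorption retards both mechanisms: v_R = v/R = 0.007595 m/day, D_R = D/R = 0.0008267 m²/day.
Peak time from v_R²t² + 2D_R t − x² = 0: t = (√(D_R² + v_R²x²) − D_R)/v_R².
√(D_R² + v_R²x²) = √(0.0008267² + 0.007595² × 200²) = 1.519; v_R² = 5.768e-05.
t = (1.519 − 0.0008267)/5.768e-05 = 26300 days.

26300 days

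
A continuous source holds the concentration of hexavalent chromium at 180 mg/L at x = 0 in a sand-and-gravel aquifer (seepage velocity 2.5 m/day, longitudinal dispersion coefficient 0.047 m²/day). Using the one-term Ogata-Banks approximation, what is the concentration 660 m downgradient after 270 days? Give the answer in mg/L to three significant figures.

180 mg/L

For a continuous step input, C/C₀ ≈ ½·erfc((x−vt)/(2√(Dt))).
vt = 2.5 × 270 = 675 m and 2√(Dt) = 2√(0.047 × 270) = 7.125 m.
Argument (x−vt)/(2√(Dt)) = (660 − 675)/7.125 = -2.105; ½·erfc(-2.105) = 0.9985.
C = 180 × 0.9985 = 180 mg/L.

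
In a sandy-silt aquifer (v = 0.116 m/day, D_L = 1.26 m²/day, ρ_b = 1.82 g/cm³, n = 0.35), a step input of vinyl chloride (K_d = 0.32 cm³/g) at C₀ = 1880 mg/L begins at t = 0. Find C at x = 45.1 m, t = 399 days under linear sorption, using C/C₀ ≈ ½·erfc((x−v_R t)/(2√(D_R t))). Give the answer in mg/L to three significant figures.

Retardation factor R = 1 + ρ_b·K_d/n = 1 + 1.82 × 0.32/0.35 = 2.664.
Sorption retards both mechanisms: v_R = v/R = 0.04354 m/day, D_R = D/R = 0.4730 m²/day.
v_R·t = 0.04354 × 399 = 17.37246 m; 2√(D_R t) = 27.48 m; argument = (45.1 − 17.37246)/27.48 = 1.009.
C = C₀ × ½·erfc(1.009) = 1880 × 0.07680 = 144 mg/L.

144 mg/L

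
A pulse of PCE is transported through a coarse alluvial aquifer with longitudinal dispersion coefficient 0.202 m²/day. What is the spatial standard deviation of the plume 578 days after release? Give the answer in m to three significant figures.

15.3 m

Dispersive spreading gives a Gaussian with σ² = 2Dt; advection only shifts the center.
σ = √(2 × 0.202 × 578) = 15.3 m.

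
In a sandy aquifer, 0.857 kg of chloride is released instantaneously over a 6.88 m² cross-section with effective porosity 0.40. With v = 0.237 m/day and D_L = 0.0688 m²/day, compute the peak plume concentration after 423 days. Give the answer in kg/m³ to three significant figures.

0.0163 kg/m³

The peak of an instantaneous 1D plume sits at x = vt; there the Gaussian factor is 1 and C_max = M/(n_e·A·√(4πDt)), where n_e·A is the pore area the mass is dissolved in.
√(4πDt) = √(4π × 0.0688 × 423) = 19.12 m, so C_max = 0.857/(0.40 × 6.88 × 19.12) = 0.0163 kg/m³.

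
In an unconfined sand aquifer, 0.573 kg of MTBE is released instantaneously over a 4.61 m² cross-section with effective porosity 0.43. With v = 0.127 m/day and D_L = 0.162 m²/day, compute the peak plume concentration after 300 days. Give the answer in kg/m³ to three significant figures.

0.0117 kg/m³

The peak of an instantaneous 1D plume sits at x = vt; there the Gaussian factor is 1 and C_max = M/(n_e·A·√(4πDt)), where n_e·A is the pore area the mass is dissolved in.
√(4πDt) = √(4π × 0.162 × 300) = 24.71 m, so C_max = 0.573/(0.43 × 4.61 × 24.71) = 0.0117 kg/m³.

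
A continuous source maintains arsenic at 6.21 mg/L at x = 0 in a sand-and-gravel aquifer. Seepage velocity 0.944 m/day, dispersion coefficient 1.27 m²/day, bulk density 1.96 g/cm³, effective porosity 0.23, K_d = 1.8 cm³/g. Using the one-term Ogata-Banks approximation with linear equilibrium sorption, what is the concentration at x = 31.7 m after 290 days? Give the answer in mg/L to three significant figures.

Retardation factor R = 1 + ρ_b·K_d/n = 1 + 1.96 × 1.8/0.23 = 16.34.
Sorption retards both mechanisms: v_R = v/R = 0.05777 m/day, D_R = D/R = 0.07772 m²/day.
v_R·t = 0.05777 × 290 = 16.7533 m; 2√(D_R t) = 9.495 m; argument = (31.7 − 16.7533)/9.495 = 1.574.
C = C₀ × ½·erfc(1.574) = 6.21 × 0.01301 = 0.0808 mg/L.

0.0808 mg/L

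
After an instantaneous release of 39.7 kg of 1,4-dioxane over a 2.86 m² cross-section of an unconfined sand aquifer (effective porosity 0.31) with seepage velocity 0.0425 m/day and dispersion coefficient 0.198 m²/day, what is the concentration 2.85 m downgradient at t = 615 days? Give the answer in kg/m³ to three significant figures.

For an instantaneous plane source, C(x,t) = M/(n_e·A·√(4πDt)) · exp(−(x−vt)²/(4Dt)), with n_e·A the pore (flow) area.
Plume center vt = 0.0425 × 615 = 26.1375 m, so the well at 2.85 m is 23.2875 m upgradient of the peak.
√(4πDt) = 39.12 m, giving peak height M/(n_e·A·√(4πDt)) = 39.7/(0.31 × 2.86 × 39.12) = 1.145 kg/m³.
(x−vt)²/(4Dt) = (-23.2875)²/(4 × 0.198 × 615) = 1.113; exp(−1.113) = 0.3286.
C = 1.145 × 0.3286 = 0.376 kg/m³.

0.376 kg/m³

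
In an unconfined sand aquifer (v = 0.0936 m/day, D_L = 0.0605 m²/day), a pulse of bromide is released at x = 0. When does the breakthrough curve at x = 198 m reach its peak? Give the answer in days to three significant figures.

2110 days

For the 1D instantaneous-source solution, setting ∂C/∂t = 0 at fixed x gives v²t² + 2Dt − x² = 0, so t = (√(D² + v²x²) − D)/v².
√(D² + v²x²) = √(0.0605² + 0.0936² × 198²) = 18.53; v² = 0.00876096.
t = (18.53 − 0.0605)/0.00876096 = 2110 days (vs. the pure-advection estimate x/v = 2120 d).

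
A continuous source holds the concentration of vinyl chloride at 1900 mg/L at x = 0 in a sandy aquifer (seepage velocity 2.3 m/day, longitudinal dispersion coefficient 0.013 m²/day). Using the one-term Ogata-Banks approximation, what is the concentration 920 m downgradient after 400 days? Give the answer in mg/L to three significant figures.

950 mg/L

For a continuous step input, C/C₀ ≈ ½·erfc((x−vt)/(2√(Dt))).
vt = 2.3 × 400 = 920 m and 2√(Dt) = 2√(0.013 × 400) = 4.561 m.
Argument (x−vt)/(2√(Dt)) = (920 − 920)/4.561 = 0; ½·erfc(0) = 0.5000.
C = 1900 × 0.5000 = 950 mg/L.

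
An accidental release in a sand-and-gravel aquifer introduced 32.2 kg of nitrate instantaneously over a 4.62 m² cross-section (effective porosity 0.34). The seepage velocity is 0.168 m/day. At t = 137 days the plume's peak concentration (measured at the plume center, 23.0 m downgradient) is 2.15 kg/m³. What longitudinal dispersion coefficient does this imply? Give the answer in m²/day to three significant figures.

At the plume center C_max = M/(n_e·A·√(4πDt)), so D = M²/(4πt·(n_e·A·C_max)²).
n_e·A·C_max = 0.34 × 4.62 × 2.15 = 3.377 kg/m.
D = 32.2²/(4π × 137 × 3.377²) = 0.0528 m²/day.

0.0528 m²/day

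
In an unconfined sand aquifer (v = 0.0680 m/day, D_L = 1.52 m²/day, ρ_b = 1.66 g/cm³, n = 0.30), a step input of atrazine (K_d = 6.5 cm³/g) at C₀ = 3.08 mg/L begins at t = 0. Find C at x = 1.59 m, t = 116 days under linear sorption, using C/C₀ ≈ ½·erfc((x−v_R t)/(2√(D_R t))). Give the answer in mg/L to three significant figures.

Retardation factor R = 1 + ρ_b·K_d/n = 1 + 1.66 × 6.5/0.30 = 36.97.
Sorption retards both mechanisms: v_R = v/R = 0.001839 m/day, D_R = D/R = 0.04111 m²/day.
v_R·t = 0.001839 × 116 = 0.213324 m; 2√(D_R t) = 4.367 m; argument = (1.59 − 0.213324)/4.367 = 0.3152.
C = C₀ × ½·erfc(0.3152) = 3.08 × 0.3279 = 1.01 mg/L.

1.01 mg/L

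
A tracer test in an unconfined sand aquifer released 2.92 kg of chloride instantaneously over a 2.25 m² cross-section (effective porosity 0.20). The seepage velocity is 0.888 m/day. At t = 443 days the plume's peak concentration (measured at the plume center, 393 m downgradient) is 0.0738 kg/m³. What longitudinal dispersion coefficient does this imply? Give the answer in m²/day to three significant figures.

At the plume center C_max = M/(n_e·A·√(4πDt)), so D = M²/(4πt·(n_e·A·C_max)²).
n_e·A·C_max = 0.20 × 2.25 × 0.0738 = 0.03321 kg/m.
D = 2.92²/(4π × 443 × 0.03321²) = 1.39 m²/day.

1.39 m²/day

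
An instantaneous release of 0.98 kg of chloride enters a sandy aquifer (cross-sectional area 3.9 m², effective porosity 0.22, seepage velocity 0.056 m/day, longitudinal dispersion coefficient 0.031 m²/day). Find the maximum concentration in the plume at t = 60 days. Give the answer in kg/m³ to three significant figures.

The peak of an instantaneous 1D plume sits at x = vt; there the Gaussian factor is 1 and C_max = M/(n_e·A·√(4πDt)), where n_e·A is the pore area the mass is dissolved in.
√(4πDt) = √(4π × 0.031 × 60) = 4.835 m, so C_max = 0.98/(0.22 × 3.9 × 4.835) = 0.236 kg/m³.

0.236 kg/m³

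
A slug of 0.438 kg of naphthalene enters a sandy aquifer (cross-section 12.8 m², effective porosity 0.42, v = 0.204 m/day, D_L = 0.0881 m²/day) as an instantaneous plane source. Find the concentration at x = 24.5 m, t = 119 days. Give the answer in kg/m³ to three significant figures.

0.00709 kg/m³

For an instantaneous plane source, C(x,t) = M/(n_e·A·√(4πDt)) · exp(−(x−vt)²/(4Dt)), with n_e·A the pore (flow) area.
Plume center vt = 0.204 × 119 = 24.276 m, so the well at 24.5 m is 0.224 m downgradient of the peak.
√(4πDt) = 11.48 m, giving peak height M/(n_e·A·√(4πDt)) = 0.438/(0.42 × 12.8 × 11.48) = 0.007097 kg/m³.
(x−vt)²/(4Dt) = (0.224)²/(4 × 0.0881 × 119) = 0.001197; exp(−0.001197) = 0.9988.
C = 0.007097 × 0.9988 = 0.00709 kg/m³.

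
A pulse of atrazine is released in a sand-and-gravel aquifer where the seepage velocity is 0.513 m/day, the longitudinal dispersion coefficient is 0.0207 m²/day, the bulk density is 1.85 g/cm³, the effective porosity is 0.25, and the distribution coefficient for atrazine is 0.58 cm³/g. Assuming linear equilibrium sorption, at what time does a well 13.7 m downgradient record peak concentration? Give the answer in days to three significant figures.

Retardation factor R = 1 + ρ_b·K_d/n = 1 + 1.85 × 0.58/0.25 = 5.292.
Sorption retards both mechanisms: v_R = v/R = 0.09694 m/day, D_R = D/R = 0.003912 m²/day.
Peak time from v_R²t² + 2D_R t − x² = 0: t = (√(D_R² + v_R²x²) − D_R)/v_R².
√(D_R² + v_R²x²) = √(0.003912² + 0.09694² × 13.7²) = 1.328; v_R² = 0.009397.
t = (1.328 − 0.003912)/0.009397 = 141 days.

141 days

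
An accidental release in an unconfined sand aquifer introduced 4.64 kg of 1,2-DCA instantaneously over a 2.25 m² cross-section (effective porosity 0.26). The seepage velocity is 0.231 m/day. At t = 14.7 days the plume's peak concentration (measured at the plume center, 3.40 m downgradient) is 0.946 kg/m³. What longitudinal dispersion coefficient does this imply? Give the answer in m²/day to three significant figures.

0.381 m²/day

At the plume center C_max = M/(n_e·A·√(4πDt)), so D = M²/(4πt·(n_e·A·C_max)²).
n_e·A·C_max = 0.26 × 2.25 × 0.946 = 0.5534 kg/m.
D = 4.64²/(4π × 14.7 × 0.5534²) = 0.381 m²/day.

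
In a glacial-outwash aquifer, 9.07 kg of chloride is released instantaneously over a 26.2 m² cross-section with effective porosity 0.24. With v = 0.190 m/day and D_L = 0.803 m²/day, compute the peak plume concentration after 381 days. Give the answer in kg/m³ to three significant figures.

The peak of an instantaneous 1D plume sits at x = vt; there the Gaussian factor is 1 and C_max = M/(n_e·A·√(4πDt)), where n_e·A is the pore area the mass is dissolved in.
√(4πDt) = √(4π × 0.803 × 381) = 62.00 m, so C_max = 9.07/(0.24 × 26.2 × 62.00) = 0.0233 kg/m³.

0.0233 kg/m³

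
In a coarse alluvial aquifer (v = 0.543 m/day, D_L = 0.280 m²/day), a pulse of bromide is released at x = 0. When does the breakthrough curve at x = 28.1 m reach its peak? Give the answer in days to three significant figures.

For the 1D instantaneous-source solution, setting ∂C/∂t = 0 at fixed x gives v²t² + 2Dt − x² = 0, so t = (√(D² + v²x²) − D)/v².
√(D² + v²x²) = √(0.280² + 0.543² × 28.1²) = 15.26; v² = 0.294849.
t = (15.26 − 0.280)/0.294849 = 50.8 days (vs. the pure-advection estimate x/v = 51.7 d).

50.8 days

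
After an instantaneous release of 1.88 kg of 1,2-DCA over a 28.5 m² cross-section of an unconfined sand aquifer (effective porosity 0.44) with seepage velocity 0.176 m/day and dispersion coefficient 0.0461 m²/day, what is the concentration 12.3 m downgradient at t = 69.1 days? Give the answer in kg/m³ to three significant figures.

0.0237 kg/m³

For an instantaneous plane source, C(x,t) = M/(n_e·A·√(4πDt)) · exp(−(x−vt)²/(4Dt)), with n_e·A the pore (flow) area.
Plume center vt = 0.176 × 69.1 = 12.1616 m, so the well at 12.3 m is 0.1384 m downgradient of the peak.
√(4πDt) = 6.327 m, giving peak height M/(n_e·A·√(4πDt)) = 1.88/(0.44 × 28.5 × 6.327) = 0.02370 kg/m³.
(x−vt)²/(4Dt) = (0.1384)²/(4 × 0.0461 × 69.1) = 0.001503; exp(−0.001503) = 0.9985.
C = 0.02370 × 0.9985 = 0.0237 kg/m³.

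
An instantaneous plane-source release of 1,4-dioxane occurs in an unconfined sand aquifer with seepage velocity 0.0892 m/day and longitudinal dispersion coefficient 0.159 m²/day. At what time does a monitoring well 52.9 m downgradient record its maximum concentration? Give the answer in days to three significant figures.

573 days

For the 1D instantaneous-source solution, setting ∂C/∂t = 0 at fixed x gives v²t² + 2Dt − x² = 0, so t = (√(D² + v²x²) − D)/v².
√(D² + v²x²) = √(0.159² + 0.0892² × 52.9²) = 4.721; v² = 0.00795664.
t = (4.721 − 0.159)/0.00795664 = 573 days (vs. the pure-advection estimate x/v = 593 d).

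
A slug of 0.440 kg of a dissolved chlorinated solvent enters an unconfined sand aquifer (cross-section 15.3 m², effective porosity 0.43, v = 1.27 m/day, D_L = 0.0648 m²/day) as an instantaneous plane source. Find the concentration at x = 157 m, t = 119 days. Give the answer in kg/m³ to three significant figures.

For an instantaneous plane source, C(x,t) = M/(n_e·A·√(4πDt)) · exp(−(x−vt)²/(4Dt)), with n_e·A the pore (flow) area.
Plume center vt = 1.27 × 119 = 151.13 m, so the well at 157 m is 5.87 m downgradient of the peak.
√(4πDt) = 9.844 m, giving peak height M/(n_e·A·√(4πDt)) = 0.440/(0.43 × 15.3 × 9.844) = 0.006794 kg/m³.
(x−vt)²/(4Dt) = (5.87)²/(4 × 0.0648 × 119) = 1.117; exp(−1.117) = 0.3273.
C = 0.006794 × 0.3273 = 0.00222 kg/m³.

0.00222 kg/m³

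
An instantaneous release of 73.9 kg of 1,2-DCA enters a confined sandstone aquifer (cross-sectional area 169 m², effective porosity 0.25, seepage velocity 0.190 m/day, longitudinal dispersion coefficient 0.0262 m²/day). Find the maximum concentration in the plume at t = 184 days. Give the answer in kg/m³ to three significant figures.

0.225 kg/m³

The peak of an instantaneous 1D plume sits at x = vt; there the Gaussian factor is 1 and C_max = M/(n_e·A·√(4πDt)), where n_e·A is the pore area the mass is dissolved in.
√(4πDt) = √(4π × 0.0262 × 184) = 7.783 m, so C_max = 73.9/(0.25 × 169 × 7.783) = 0.225 kg/m³.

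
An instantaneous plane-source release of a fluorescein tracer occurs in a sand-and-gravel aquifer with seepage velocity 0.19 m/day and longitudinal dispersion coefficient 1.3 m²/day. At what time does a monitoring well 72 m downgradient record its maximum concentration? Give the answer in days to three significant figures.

For the 1D instantaneous-source solution, setting ∂C/∂t = 0 at fixed x gives v²t² + 2Dt − x² = 0, so t = (√(D² + v²x²) − D)/v².
√(D² + v²x²) = √(1.3² + 0.19² × 72²) = 13.74; v² = 0.0361.
t = (13.74 − 1.3)/0.0361 = 345 days (vs. the pure-advection estimate x/v = 379 d).

345 days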